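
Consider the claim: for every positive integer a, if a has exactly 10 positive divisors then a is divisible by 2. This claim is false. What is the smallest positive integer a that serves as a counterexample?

a = 405

We need the least positive integer a for which a has exactly 10 positive divisors but a is not divisible by 2.
For a = 48, 80, 112, 162, 176, 208, 272, 304, 368 the conclusion holds.
a = 405: τ(405) = 10; 405 mod 2 = 1.
Thus a = 405 disproves the claim, and no smaller a works.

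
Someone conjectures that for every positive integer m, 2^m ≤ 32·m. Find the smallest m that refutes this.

The first 8 eligible values, up to m = 8, all satisfy the conclusion.
m = 9: 2^m = 512 and 32·m = 288, so 512 > 288.
Hence m = 9 is a counterexample.

m = 9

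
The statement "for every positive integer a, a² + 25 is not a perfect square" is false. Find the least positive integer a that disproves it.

a = 12

Check each positive integer a in order until a² + 25 is a perfect square.
For a = 1, 2, 3, 4, …, 9, 10, 11 the conclusion holds.
a = 12: 12² + 25 = 169 = 13², a perfect square.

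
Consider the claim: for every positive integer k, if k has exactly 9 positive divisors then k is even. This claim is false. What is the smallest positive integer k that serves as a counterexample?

We need the least positive integer k for which k has exactly 9 positive divisors but k is odd.
k = 36: divisors of 36: 9 divisors; 36 is even.
k = 100: divisors of 100: 9 divisors; 100 is even.
k = 196: divisors of 196: 9 divisors; 196 is even.
k = 225: divisors of 225: 9 divisors; 225 is odd.
So k = 225 is the smallest counterexample.

k = 225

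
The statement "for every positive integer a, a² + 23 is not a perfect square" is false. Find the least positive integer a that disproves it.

a = 11

We need the least positive integer a for which a² + 23 is a perfect square.
For a = 1, 2, 3, 4, 5, 6, 7, 8, 9, 10 the conclusion holds.
a = 11: 11² + 23 = 144 = 12², a perfect square.
Thus a = 11 disproves the claim, and no smaller a works.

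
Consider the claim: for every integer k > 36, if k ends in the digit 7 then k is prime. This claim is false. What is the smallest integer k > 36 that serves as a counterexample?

k = 57

Check each integer k > 36 in order until k ends in the digit 7 but k is not prime.
k = 37: 37 ends in 7 and is prime.
k = 47: 47 ends in 7 and is prime.
k = 57: 57 ends in 7; 57 = 3 × 19, composite.
So k = 57 is the smallest counterexample.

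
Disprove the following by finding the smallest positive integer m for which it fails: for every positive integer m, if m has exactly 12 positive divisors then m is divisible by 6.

m = 140

We need the least positive integer m for which m has exactly 12 positive divisors but m is not divisible by 6.
For m = 60, 72, 84, 90, 96, 108, 126, 132 the conclusion holds.
m = 140: τ(140) = 12; 140 mod 6 = 2.
Hence m = 140 is a counterexample.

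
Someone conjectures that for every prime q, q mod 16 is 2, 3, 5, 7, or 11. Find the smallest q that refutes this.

q = 13

Check each prime q in order until the claim fails.
q = 2: 2 mod 16 = 2.
q = 3: 3 mod 16 = 3.
q = 5: 5 mod 16 = 5.
q = 7: 7 mod 16 = 7.
q = 11: 11 mod 16 = 11.
q = 13: 13 mod 16 = 13 — not in {2, 3, 5, 7, 11}.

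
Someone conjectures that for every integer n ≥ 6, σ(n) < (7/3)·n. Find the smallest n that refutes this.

n = 12

Check each integer n ≥ 6 in order until the claim fails.
For n = 6, 7, 8, 9, 10, 11 the conclusion holds.
n = 12: σ(12) = 28; 28 ≥ 28.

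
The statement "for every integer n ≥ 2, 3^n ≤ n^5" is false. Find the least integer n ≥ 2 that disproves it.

We need the least integer n ≥ 2 for which 3^n > n^5.
For n = 2, 3, 4, 5, 6, 7, 8, 9, 10 the conclusion holds.
n = 11: 3^n = 177147 and n^5 = 161051, so 177147 > 161051.
Hence n = 11 is a counterexample.

n = 11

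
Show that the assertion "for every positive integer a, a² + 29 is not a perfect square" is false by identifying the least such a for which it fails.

a = 14

Check each positive integer a in order until a² + 29 is a perfect square.
For a = 1, 2, 3, 4, …, 11, 12, 13 the conclusion holds.
a = 14: 14² + 29 = 225 = 15², a perfect square.
So a = 14 is the smallest counterexample.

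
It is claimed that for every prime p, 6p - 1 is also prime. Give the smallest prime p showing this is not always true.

p = 11

A counterexample is any prime p such that 6p - 1 is not prime; we check each in order.
For p = 2, 3, 5, 7 the conclusion holds.
p = 11: 6p - 1 = 65 = 5 × 13, not prime.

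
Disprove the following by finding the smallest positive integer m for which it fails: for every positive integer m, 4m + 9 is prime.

m = 1: 4m + 9 = 13, prime.
m = 2: 4m + 9 = 17, prime.
m = 3: 4m + 9 = 21 = 3 × 7, composite.

m = 3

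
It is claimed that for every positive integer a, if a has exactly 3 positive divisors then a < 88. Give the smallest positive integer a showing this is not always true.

a = 121

A counterexample is any positive integer a such that a has exactly 3 positive divisors but the claim fails; we check each in order.
For a = 4, 9, 25, 49 the conclusion holds.
a = 121: τ(121) = 3; 121 ≥ 88.
Thus a = 121 disproves the claim, and no smaller a works.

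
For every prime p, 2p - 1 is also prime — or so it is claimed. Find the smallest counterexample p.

p = 5

Check each prime p in order until 2p - 1 is not prime.
For p = 2, 3 the conclusion holds.
p = 5: 2p - 1 = 9 = 3 × 3, not prime.
So p = 5 is the smallest counterexample.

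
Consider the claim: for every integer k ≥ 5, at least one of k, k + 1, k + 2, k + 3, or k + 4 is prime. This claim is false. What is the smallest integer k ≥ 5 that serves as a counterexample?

k = 24

We need the least integer k ≥ 5 for which k, k + 1, k + 2, k + 3, k + 4 are all composite.
For k = 5, 6, 7, 8, …, 21, 22, 23 the conclusion holds.
k = 24: 24 = 2 × 12; 25 = 5 × 5; 26 = 2 × 13; 27 = 3 × 9; 28 = 2 × 14 — all composite.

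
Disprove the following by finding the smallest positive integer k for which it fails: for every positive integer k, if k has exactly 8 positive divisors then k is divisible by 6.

For k = 24, 30 the conclusion holds.
k = 40: τ(40) = 8; 40 mod 6 = 4.
So k = 40 is the smallest counterexample.

k = 40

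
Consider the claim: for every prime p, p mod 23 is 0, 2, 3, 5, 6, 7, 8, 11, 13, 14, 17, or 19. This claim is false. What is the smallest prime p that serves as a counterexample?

p = 41

For p = 2, 3, 5, 7, …, 29, 31, 37 the conclusion holds.
p = 41: 41 mod 23 = 18 — not in {0, 2, 3, 5, 6, 7, 8, 11, 13, 14, 17, 19}.
So p = 41 is the smallest counterexample.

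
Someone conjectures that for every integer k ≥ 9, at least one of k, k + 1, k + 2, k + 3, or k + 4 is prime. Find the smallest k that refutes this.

k = 24

We need the least integer k ≥ 9 for which k, k + 1, k + 2, k + 3, k + 4 are all composite.
The first 15 eligible values, up to k = 23, all satisfy the conclusion.
k = 24: 24 = 2 × 12; 25 = 5 × 5; 26 = 2 × 13; 27 = 3 × 9; 28 = 2 × 14 — all composite.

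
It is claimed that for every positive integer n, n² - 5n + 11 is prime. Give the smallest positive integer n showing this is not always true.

n = 7

Check each positive integer n in order until n² - 5n + 11 is not prime.
n = 1: n² - 5n + 11 = 7, prime.
n = 2: n² - 5n + 11 = 5, prime.
n = 3: n² - 5n + 11 = 5, prime.
n = 4: n² - 5n + 11 = 7, prime.
n = 5: n² - 5n + 11 = 11, prime.
n = 6: n² - 5n + 11 = 17, prime.
n = 7: n² - 5n + 11 = 25 = 5 × 5, composite.
Hence n = 7 is a counterexample.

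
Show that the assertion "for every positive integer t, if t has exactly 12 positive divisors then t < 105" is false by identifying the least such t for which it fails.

t = 108

Check each positive integer t in order until t has exactly 12 positive divisors but the claim fails.
t = 60: τ(60) = 12; 60 < 105.
t = 72: τ(72) = 12; 72 < 105.
t = 84: τ(84) = 12; 84 < 105.
t = 90: τ(90) = 12; 90 < 105.
t = 96: τ(96) = 12; 96 < 105.
t = 108: τ(108) = 12; 108 ≥ 105.
Thus t = 108 disproves the claim, and no smaller t works.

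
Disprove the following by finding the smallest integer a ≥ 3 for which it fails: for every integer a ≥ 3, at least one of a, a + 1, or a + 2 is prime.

a = 8

For a = 3, 4, 5, 6, 7 the conclusion holds.
a = 8: 8 = 2 × 4; 9 = 3 × 3; 10 = 2 × 5 — all composite.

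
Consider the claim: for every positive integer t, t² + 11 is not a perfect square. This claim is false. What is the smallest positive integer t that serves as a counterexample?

A counterexample is any positive integer t such that t² + 11 is a perfect square; we check each in order.
The first 4 eligible values, up to t = 4, all satisfy the conclusion.
t = 5: 5² + 11 = 36 = 6², a perfect square.
Hence t = 5 is a counterexample.

t = 5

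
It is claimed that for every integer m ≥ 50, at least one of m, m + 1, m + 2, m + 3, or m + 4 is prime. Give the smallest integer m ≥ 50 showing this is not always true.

A counterexample is any integer m ≥ 50 such that m, m + 1, m + 2, m + 3, m + 4 are all composite; we check each in order.
m = 50: 53 is prime.
m = 51: 53 is prime.
m = 52: 53 is prime.
m = 53: 53 is prime.
m = 54: 54 = 2 × 27; 55 = 5 × 11; 56 = 2 × 28; 57 = 3 × 19; 58 = 2 × 29 — all composite.

m = 54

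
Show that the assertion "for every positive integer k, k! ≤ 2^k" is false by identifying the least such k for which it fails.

Check each positive integer k in order until k! > 2^k.
k = 1: k! = 1 and 2^k = 2, so 1 ≤ 2.
k = 2: k! = 2 and 2^k = 4, so 2 ≤ 4.
k = 3: k! = 6 and 2^k = 8, so 6 ≤ 8.
k = 4: k! = 24 and 2^k = 16, so 24 > 16.
So k = 4 is the smallest counterexample.

k = 4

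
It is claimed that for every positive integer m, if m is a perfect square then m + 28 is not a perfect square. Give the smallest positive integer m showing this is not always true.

m = 36

Check each positive integer m in order until m is a perfect square but m + 28 is a perfect square.
The first 5 eligible values, up to m = 25, all satisfy the conclusion.
m = 36: 36 = 6² and 36 + 28 = 64 = 8².
Hence m = 36 is a counterexample.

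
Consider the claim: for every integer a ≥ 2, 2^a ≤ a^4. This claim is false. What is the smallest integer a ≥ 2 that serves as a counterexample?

a = 17

The first 15 eligible values, up to a = 16, all satisfy the conclusion.
a = 17: 2^a = 131072 and a^4 = 83521, so 131072 > 83521.
Thus a = 17 disproves the claim, and no smaller a works.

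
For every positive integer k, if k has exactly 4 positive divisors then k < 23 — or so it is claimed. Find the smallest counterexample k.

k = 26

A counterexample is any positive integer k such that k has exactly 4 positive divisors but the claim fails; we check each in order.
k = 6: τ(6) = 4; 6 < 23.
k = 8: τ(8) = 4; 8 < 23.
k = 10: τ(10) = 4; 10 < 23.
k = 14: τ(14) = 4; 14 < 23.
k = 15: τ(15) = 4; 15 < 23.
k = 21: τ(21) = 4; 21 < 23.
k = 22: τ(22) = 4; 22 < 23.
k = 26: τ(26) = 4; 26 ≥ 23.
So k = 26 is the smallest counterexample.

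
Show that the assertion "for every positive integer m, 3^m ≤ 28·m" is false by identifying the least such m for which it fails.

m = 5

A counterexample is any positive integer m such that 3^m > 28·m; we check each in order.
m = 1: 3^m = 3 and 28·m = 28, so 3 ≤ 28.
m = 2: 3^m = 9 and 28·m = 56, so 9 ≤ 56.
m = 3: 3^m = 27 and 28·m = 84, so 27 ≤ 84.
m = 4: 3^m = 81 and 28·m = 112, so 81 ≤ 112.
m = 5: 3^m = 243 and 28·m = 140, so 243 > 140.
Hence m = 5 is a counterexample.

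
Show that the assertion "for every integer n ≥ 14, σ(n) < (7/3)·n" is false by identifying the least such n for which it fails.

A counterexample is any integer n ≥ 14 such that the claim fails; we check each in order.
For n = 14, 15, 16, 17, 18, 19, 20, 21, 22, 23 the conclusion holds.
n = 24: σ(24) = 60; 60 ≥ 56.

n = 24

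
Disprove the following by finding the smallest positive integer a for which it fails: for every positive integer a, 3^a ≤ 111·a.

A counterexample is any positive integer a such that 3^a > 111·a; we check each in order.
a = 1: 3^a = 3 and 111·a = 111, so 3 ≤ 111.
a = 2: 3^a = 9 and 111·a = 222, so 9 ≤ 222.
a = 3: 3^a = 27 and 111·a = 333, so 27 ≤ 333.
a = 4: 3^a = 81 and 111·a = 444, so 81 ≤ 444.
a = 5: 3^a = 243 and 111·a = 555, so 243 ≤ 555.
a = 6: 3^a = 729 and 111·a = 666, so 729 > 666.
Hence a = 6 is a counterexample.

a = 6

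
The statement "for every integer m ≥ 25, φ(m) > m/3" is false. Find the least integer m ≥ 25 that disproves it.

m = 30

Check each integer m ≥ 25 in order until the claim fails.
The first 5 eligible values, up to m = 29, all satisfy the conclusion.
m = 30: φ(30) = 8 and 30/3 = 10, so φ(30) ≤ 30/3.
Hence m = 30 is a counterexample.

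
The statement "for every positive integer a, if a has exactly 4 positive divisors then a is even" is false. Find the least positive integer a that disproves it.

a = 6: divisors of 6: 1, 2, 3, 6; 6 is even.
a = 8: divisors of 8: 1, 2, 4, 8; 8 is even.
a = 10: divisors of 10: 1, 2, 5, 10; 10 is even.
a = 14: divisors of 14: 1, 2, 7, 14; 14 is even.
a = 15: divisors of 15: 1, 3, 5, 15; 15 is odd.

a = 15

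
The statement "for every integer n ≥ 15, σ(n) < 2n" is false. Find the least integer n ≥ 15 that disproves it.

For n = 15, 16, 17 the conclusion holds.
n = 18: σ(18) = 39; 39 ≥ 36.

n = 18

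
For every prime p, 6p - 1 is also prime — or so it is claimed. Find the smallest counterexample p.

Check each prime p in order until 6p - 1 is not prime.
The first 4 eligible values, up to p = 7, all satisfy the conclusion.
p = 11: 6p - 1 = 65 = 5 × 13, not prime.
Thus p = 11 disproves the claim, and no smaller p works.

p = 11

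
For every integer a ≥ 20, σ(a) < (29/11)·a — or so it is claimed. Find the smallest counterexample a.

For a = 20, 21, 22, 23, …, 57, 58, 59 the conclusion holds.
a = 60: σ(60) = 168; 168 ≥ 1740/11.
Hence a = 60 is a counterexample.

a = 60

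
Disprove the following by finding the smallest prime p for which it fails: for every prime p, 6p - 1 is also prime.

p = 11

For p = 2, 3, 5, 7 the conclusion holds.
p = 11: 6p - 1 = 65 = 5 × 13, not prime.
Hence p = 11 is a counterexample.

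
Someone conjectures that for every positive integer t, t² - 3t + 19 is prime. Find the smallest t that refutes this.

t = 18

Check each positive integer t in order until t² - 3t + 19 is not prime.
For t = 1, 2, 3, 4, …, 15, 16, 17 the conclusion holds.
t = 18: t² - 3t + 19 = 289 = 17 × 17, composite.
Hence t = 18 is a counterexample.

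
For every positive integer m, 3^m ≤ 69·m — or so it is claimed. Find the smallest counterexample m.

m = 6

Check each positive integer m in order until 3^m > 69·m.
For m = 1, 2, 3, 4, 5 the conclusion holds.
m = 6: 3^m = 729 and 69·m = 414, so 729 > 414.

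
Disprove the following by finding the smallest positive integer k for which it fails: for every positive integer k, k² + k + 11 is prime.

k = 10

Check each positive integer k in order until k² + k + 11 is not prime.
The first 9 eligible values, up to k = 9, all satisfy the conclusion.
k = 10: k² + k + 11 = 121 = 11 × 11, composite.
So k = 10 is the smallest counterexample.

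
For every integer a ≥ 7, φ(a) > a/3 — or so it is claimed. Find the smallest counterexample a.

a = 12

a = 7: φ(7) = 6 and 7/3 = 7/3, so φ(7) > 7/3.
a = 8: φ(8) = 4 and 8/3 = 8/3, so φ(8) > 8/3.
a = 9: φ(9) = 6 and 9/3 = 3, so φ(9) > 9/3.
a = 10: φ(10) = 4 and 10/3 = 10/3, so φ(10) > 10/3.
a = 11: φ(11) = 10 and 11/3 = 11/3, so φ(11) > 11/3.
a = 12: φ(12) = 4 and 12/3 = 4, so φ(12) ≤ 12/3.
Thus a = 12 disproves the claim, and no smaller a works.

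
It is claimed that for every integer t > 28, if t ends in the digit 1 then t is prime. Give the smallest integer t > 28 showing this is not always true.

t = 51

Check each integer t > 28 in order until t ends in the digit 1 but t is not prime.
t = 31: 31 ends in 1 and is prime.
t = 41: 41 ends in 1 and is prime.
t = 51: 51 ends in 1; 51 = 3 × 17, composite.
Thus t = 51 disproves the claim, and no smaller t works.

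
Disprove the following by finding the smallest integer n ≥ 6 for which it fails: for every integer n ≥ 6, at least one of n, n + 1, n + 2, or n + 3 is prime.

For n = 6, 7, 8, 9, …, 21, 22, 23 the conclusion holds.
n = 24: 24 = 2 × 12; 25 = 5 × 5; 26 = 2 × 13; 27 = 3 × 9 — all composite.
Thus n = 24 disproves the claim, and no smaller n works.

n = 24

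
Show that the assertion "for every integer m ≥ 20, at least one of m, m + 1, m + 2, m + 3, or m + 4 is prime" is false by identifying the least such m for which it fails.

Check each integer m ≥ 20 in order until m, m + 1, m + 2, m + 3, m + 4 are all composite.
The first 4 eligible values, up to m = 23, all satisfy the conclusion.
m = 24: 24 = 2 × 12; 25 = 5 × 5; 26 = 2 × 13; 27 = 3 × 9; 28 = 2 × 14 — all composite.
Thus m = 24 disproves the claim, and no smaller m works.

m = 24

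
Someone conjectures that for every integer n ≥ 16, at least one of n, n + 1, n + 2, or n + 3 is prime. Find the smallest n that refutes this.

For n = 16, 17, 18, 19, 20, 21, 22, 23 the conclusion holds.
n = 24: 24 = 2 × 12; 25 = 5 × 5; 26 = 2 × 13; 27 = 3 × 9 — all composite.
Hence n = 24 is a counterexample.

n = 24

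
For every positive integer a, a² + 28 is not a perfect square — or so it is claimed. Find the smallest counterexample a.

Check each positive integer a in order until a² + 28 is a perfect square.
The first 5 eligible values, up to a = 5, all satisfy the conclusion.
a = 6: 6² + 28 = 64 = 8², a perfect square.

a = 6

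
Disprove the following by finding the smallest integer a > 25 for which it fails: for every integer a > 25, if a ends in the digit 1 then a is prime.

a = 51

We need the least integer a > 25 for which a ends in the digit 1 but a is not prime.
For a = 31, 41 the conclusion holds.
a = 51: 51 ends in 1; 51 = 3 × 17, composite.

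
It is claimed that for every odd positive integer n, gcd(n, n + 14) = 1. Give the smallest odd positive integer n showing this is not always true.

For n = 1, 3, 5 the conclusion holds.
n = 7: gcd(7, 21) = 7.

n = 7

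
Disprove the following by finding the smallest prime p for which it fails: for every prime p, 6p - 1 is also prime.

Check each prime p in order until 6p - 1 is not prime.
For p = 2, 3, 5, 7 the conclusion holds.
p = 11: 6p - 1 = 65 = 5 × 13, not prime.

p = 11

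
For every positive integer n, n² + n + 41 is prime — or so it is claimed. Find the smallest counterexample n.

n = 40

We need the least positive integer n for which n² + n + 41 is not prime.
The first 39 eligible values, up to n = 39, all satisfy the conclusion.
n = 40: n² + n + 41 = 1681 = 41 × 41, composite.
Thus n = 40 disproves the claim, and no smaller n works.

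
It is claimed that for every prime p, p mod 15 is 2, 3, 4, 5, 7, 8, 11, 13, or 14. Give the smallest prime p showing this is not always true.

We need the least prime p for which the claim fails.
For p = 2, 3, 5, 7, 11, 13, 17, 19, 23, 29 the conclusion holds.
p = 31: 31 mod 15 = 1 — not in {2, 3, 4, 5, 7, 8, 11, 13, 14}.

p = 31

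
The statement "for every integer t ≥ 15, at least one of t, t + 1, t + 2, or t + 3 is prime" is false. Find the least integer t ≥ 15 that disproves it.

t = 24

We need the least integer t ≥ 15 for which t, t + 1, t + 2, t + 3 are all composite.
The first 9 eligible values, up to t = 23, all satisfy the conclusion.
t = 24: 24 = 2 × 12; 25 = 5 × 5; 26 = 2 × 13; 27 = 3 × 9 — all composite.
Hence t = 24 is a counterexample.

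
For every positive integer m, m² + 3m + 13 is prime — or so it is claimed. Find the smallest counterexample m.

m = 1: m² + 3m + 13 = 17, prime.
m = 2: m² + 3m + 13 = 23, prime.
m = 3: m² + 3m + 13 = 31, prime.
m = 4: m² + 3m + 13 = 41, prime.
m = 5: m² + 3m + 13 = 53, prime.
m = 6: m² + 3m + 13 = 67, prime.
m = 7: m² + 3m + 13 = 83, prime.
m = 8: m² + 3m + 13 = 101, prime.
m = 9: m² + 3m + 13 = 121 = 11 × 11, composite.

m = 9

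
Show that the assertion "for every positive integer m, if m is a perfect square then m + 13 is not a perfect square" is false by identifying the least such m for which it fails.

For m = 1, 4, 9, 16, 25 the conclusion holds.
m = 36: 36 = 6² and 36 + 13 = 49 = 7².
So m = 36 is the smallest counterexample.

m = 36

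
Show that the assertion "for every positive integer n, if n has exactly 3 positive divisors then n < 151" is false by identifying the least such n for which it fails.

The first 5 eligible values, up to n = 121, all satisfy the conclusion.
n = 169: τ(169) = 3; 169 ≥ 151.
So n = 169 is the smallest counterexample.

n = 169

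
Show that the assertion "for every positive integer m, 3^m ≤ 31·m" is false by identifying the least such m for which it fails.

m = 5

m = 1: 3^m = 3 and 31·m = 31, so 3 ≤ 31.
m = 2: 3^m = 9 and 31·m = 62, so 9 ≤ 62.
m = 3: 3^m = 27 and 31·m = 93, so 27 ≤ 93.
m = 4: 3^m = 81 and 31·m = 124, so 81 ≤ 124.
m = 5: 3^m = 243 and 31·m = 155, so 243 > 155.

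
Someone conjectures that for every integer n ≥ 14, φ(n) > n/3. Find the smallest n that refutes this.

A counterexample is any integer n ≥ 14 such that the claim fails; we check each in order.
The first 4 eligible values, up to n = 17, all satisfy the conclusion.
n = 18: φ(18) = 6 and 18/3 = 6, so φ(18) ≤ 18/3.
Thus n = 18 disproves the claim, and no smaller n works.

n = 18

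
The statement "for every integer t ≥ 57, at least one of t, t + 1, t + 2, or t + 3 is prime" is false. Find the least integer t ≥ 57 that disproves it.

t = 62

A counterexample is any integer t ≥ 57 such that t, t + 1, t + 2, t + 3 are all composite; we check each in order.
t = 57: 59 is prime.
t = 58: 59 is prime.
t = 59: 59 is prime.
t = 60: 61 is prime.
t = 61: 61 is prime.
t = 62: 62 = 2 × 31; 63 = 3 × 21; 64 = 2 × 32; 65 = 5 × 13 — all composite.
So t = 62 is the smallest counterexample.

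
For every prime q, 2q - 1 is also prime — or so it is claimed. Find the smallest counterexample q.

q = 5

Check each prime q in order until 2q - 1 is not prime.
For q = 2, 3 the conclusion holds.
q = 5: 2q - 1 = 9 = 3 × 3, not prime.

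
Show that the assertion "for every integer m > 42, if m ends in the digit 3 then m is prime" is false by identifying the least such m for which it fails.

m = 63

m = 43: 43 ends in 3 and is prime.
m = 53: 53 ends in 3 and is prime.
m = 63: 63 ends in 3; 63 = 3 × 21, composite.
Hence m = 63 is a counterexample.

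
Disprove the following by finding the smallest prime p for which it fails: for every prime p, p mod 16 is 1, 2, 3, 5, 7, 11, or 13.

We need the least prime p for which the claim fails.
For p = 2, 3, 5, 7, 11, 13, 17, 19, 23, 29 the conclusion holds.
p = 31: 31 mod 16 = 15 — not in {1, 2, 3, 5, 7, 11, 13}.
Thus p = 31 disproves the claim, and no smaller p works.

p = 31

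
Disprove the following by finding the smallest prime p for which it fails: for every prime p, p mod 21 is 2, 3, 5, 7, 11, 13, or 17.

p = 2: 2 mod 21 = 2.
p = 3: 3 mod 21 = 3.
p = 5: 5 mod 21 = 5.
p = 7: 7 mod 21 = 7.
p = 11: 11 mod 21 = 11.
p = 13: 13 mod 21 = 13.
p = 17: 17 mod 21 = 17.
p = 19: 19 mod 21 = 19 — not in {2, 3, 5, 7, 11, 13, 17}.
Hence p = 19 is a counterexample.

p = 19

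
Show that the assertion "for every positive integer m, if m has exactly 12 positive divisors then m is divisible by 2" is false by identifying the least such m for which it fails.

m = 315

For m = 60, 72, 84, 90, …, 294, 306, 308 the conclusion holds.
m = 315: τ(315) = 12; 315 mod 2 = 1.
So m = 315 is the smallest counterexample.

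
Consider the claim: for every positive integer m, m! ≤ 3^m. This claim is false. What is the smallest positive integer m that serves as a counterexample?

m = 7

A counterexample is any positive integer m such that m! > 3^m; we check each in order.
For m = 1, 2, 3, 4, 5, 6 the conclusion holds.
m = 7: m! = 5040 and 3^m = 2187, so 5040 > 2187.
So m = 7 is the smallest counterexample.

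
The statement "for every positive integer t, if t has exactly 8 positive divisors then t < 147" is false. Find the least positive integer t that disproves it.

A counterexample is any positive integer t such that t has exactly 8 positive divisors but the claim fails; we check each in order.
For t = 24, 30, 40, 42, …, 135, 136, 138 the conclusion holds.
t = 152: τ(152) = 8; 152 ≥ 147.
So t = 152 is the smallest counterexample.

t = 152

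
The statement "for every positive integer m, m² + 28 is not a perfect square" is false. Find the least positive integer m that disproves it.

A counterexample is any positive integer m such that m² + 28 is a perfect square; we check each in order.
m = 1: 1² + 28 = 29, not a perfect square.
m = 2: 2² + 28 = 32, not a perfect square.
m = 3: 3² + 28 = 37, not a perfect square.
m = 4: 4² + 28 = 44, not a perfect square.
m = 5: 5² + 28 = 53, not a perfect square.
m = 6: 6² + 28 = 64 = 8², a perfect square.
Thus m = 6 disproves the claim, and no smaller m works.

m = 6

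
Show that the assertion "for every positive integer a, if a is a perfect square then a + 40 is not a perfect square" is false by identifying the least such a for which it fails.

a = 9

We need the least positive integer a for which a is a perfect square but a + 40 is a perfect square.
a = 1: 1 + 40 = 41, not a perfect square.
a = 4: 4 + 40 = 44, not a perfect square.
a = 9: 9 = 3² and 9 + 40 = 49 = 7².
So a = 9 is the smallest counterexample.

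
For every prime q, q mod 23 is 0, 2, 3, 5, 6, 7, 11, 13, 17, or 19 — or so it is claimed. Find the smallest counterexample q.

q = 31

For q = 2, 3, 5, 7, 11, 13, 17, 19, 23, 29 the conclusion holds.
q = 31: 31 mod 23 = 8 — not in {0, 2, 3, 5, 6, 7, 11, 13, 17, 19}.
Thus q = 31 disproves the claim, and no smaller q works.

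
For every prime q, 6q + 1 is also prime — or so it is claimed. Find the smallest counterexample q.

For q = 2, 3, 5, 7, 11, 13, 17 the conclusion holds.
q = 19: 6q + 1 = 115 = 5 × 23, not prime.

q = 19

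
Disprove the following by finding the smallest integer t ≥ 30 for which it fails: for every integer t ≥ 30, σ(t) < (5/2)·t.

t = 36

The first 6 eligible values, up to t = 35, all satisfy the conclusion.
t = 36: σ(36) = 91; 91 ≥ 90.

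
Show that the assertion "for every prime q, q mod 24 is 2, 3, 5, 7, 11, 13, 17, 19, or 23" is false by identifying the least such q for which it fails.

A counterexample is any prime q such that the claim fails; we check each in order.
For q = 2, 3, 5, 7, …, 61, 67, 71 the conclusion holds.
q = 73: 73 mod 24 = 1 — not in {2, 3, 5, 7, 11, 13, 17, 19, 23}.
So q = 73 is the smallest counterexample.

q = 73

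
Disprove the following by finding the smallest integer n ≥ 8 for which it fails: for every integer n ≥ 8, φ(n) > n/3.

n = 12

n = 8: φ(8) = 4 and 8/3 = 8/3, so φ(8) > 8/3.
n = 9: φ(9) = 6 and 9/3 = 3, so φ(9) > 9/3.
n = 10: φ(10) = 4 and 10/3 = 10/3, so φ(10) > 10/3.
n = 11: φ(11) = 10 and 11/3 = 11/3, so φ(11) > 11/3.
n = 12: φ(12) = 4 and 12/3 = 4, so φ(12) ≤ 12/3.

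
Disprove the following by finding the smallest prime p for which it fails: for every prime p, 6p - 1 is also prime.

p = 11

We need the least prime p for which 6p - 1 is not prime.
p = 2: 6p - 1 = 11, prime.
p = 3: 6p - 1 = 17, prime.
p = 5: 6p - 1 = 29, prime.
p = 7: 6p - 1 = 41, prime.
p = 11: 6p - 1 = 65 = 5 × 13, not prime.
So p = 11 is the smallest counterexample.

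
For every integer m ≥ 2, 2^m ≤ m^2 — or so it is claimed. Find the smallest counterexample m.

A counterexample is any integer m ≥ 2 such that 2^m > m^2; we check each in order.
m = 2: 2^m = 4 and m^2 = 4, so 4 ≤ 4.
m = 3: 2^m = 8 and m^2 = 9, so 8 ≤ 9.
m = 4: 2^m = 16 and m^2 = 16, so 16 ≤ 16.
m = 5: 2^m = 32 and m^2 = 25, so 32 > 25.
Hence m = 5 is a counterexample.

m = 5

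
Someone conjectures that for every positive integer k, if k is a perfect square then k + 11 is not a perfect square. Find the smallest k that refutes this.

For k = 1, 4, 9, 16 the conclusion holds.
k = 25: 25 = 5² and 25 + 11 = 36 = 6².

k = 25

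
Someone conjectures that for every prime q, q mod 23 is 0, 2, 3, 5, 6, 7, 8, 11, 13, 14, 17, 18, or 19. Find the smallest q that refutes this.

q = 43

Check each prime q in order until the claim fails.
The first 13 eligible values, up to q = 41, all satisfy the conclusion.
q = 43: 43 mod 23 = 20 — not in {0, 2, 3, 5, 6, 7, 8, 11, 13, 14, 17, 18, 19}.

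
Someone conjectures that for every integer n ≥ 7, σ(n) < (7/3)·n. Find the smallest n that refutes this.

n = 12

For n = 7, 8, 9, 10, 11 the conclusion holds.
n = 12: σ(12) = 28; 28 ≥ 28.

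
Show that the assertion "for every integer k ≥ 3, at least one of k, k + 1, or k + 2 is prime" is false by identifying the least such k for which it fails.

k = 8

For k = 3, 4, 5, 6, 7 the conclusion holds.
k = 8: 8 = 2 × 4; 9 = 3 × 3; 10 = 2 × 5 — all composite.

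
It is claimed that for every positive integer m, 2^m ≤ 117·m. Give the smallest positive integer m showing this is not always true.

m = 11

For m = 1, 2, 3, 4, 5, 6, 7, 8, 9, 10 the conclusion holds.
m = 11: 2^m = 2048 and 117·m = 1287, so 2048 > 1287.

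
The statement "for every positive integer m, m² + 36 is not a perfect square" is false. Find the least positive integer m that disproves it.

m = 8

We need the least positive integer m for which m² + 36 is a perfect square.
The first 7 eligible values, up to m = 7, all satisfy the conclusion.
m = 8: 8² + 36 = 100 = 10², a perfect square.
Hence m = 8 is a counterexample.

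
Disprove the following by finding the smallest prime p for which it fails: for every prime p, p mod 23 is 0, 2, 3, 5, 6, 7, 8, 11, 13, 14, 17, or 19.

p = 41

The first 12 eligible values, up to p = 37, all satisfy the conclusion.
p = 41: 41 mod 23 = 18 — not in {0, 2, 3, 5, 6, 7, 8, 11, 13, 14, 17, 19}.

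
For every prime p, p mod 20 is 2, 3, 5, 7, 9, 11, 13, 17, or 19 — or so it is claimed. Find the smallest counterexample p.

p = 41

We need the least prime p for which the claim fails.
The first 12 eligible values, up to p = 37, all satisfy the conclusion.
p = 41: 41 mod 20 = 1 — not in {2, 3, 5, 7, 9, 11, 13, 17, 19}.
So p = 41 is the smallest counterexample.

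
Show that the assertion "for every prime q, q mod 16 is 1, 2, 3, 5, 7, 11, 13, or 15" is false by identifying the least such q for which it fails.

q = 41

Check each prime q in order until the claim fails.
The first 12 eligible values, up to q = 37, all satisfy the conclusion.
q = 41: 41 mod 16 = 9 — not in {1, 2, 3, 5, 7, 11, 13, 15}.
Hence q = 41 is a counterexample.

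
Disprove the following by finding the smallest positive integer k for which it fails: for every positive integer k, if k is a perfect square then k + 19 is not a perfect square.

k = 1: 1 + 19 = 20, not a perfect square.
k = 4: 4 + 19 = 23, not a perfect square.
k = 9: 9 + 19 = 28, not a perfect square.
k = 16: 16 + 19 = 35, not a perfect square.
k = 25: 25 + 19 = 44, not a perfect square.
k = 36: 36 + 19 = 55, not a perfect square.
k = 49: 49 + 19 = 68, not a perfect square.
k = 64: 64 + 19 = 83, not a perfect square.
k = 81: 81 = 9² and 81 + 19 = 100 = 10².
Hence k = 81 is a counterexample.

k = 81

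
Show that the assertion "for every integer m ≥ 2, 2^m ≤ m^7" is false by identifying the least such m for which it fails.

A counterexample is any integer m ≥ 2 such that 2^m > m^7; we check each in order.
For m = 2, 3, 4, 5, …, 34, 35, 36 the conclusion holds.
m = 37: 2^m = 137438953472 and m^7 = 94931877133, so 137438953472 > 94931877133.
So m = 37 is the smallest counterexample.

m = 37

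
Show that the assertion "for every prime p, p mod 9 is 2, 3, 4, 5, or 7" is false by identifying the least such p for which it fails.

p = 17

A counterexample is any prime p such that the claim fails; we check each in order.
For p = 2, 3, 5, 7, 11, 13 the conclusion holds.
p = 17: 17 mod 9 = 8 — not in {2, 3, 4, 5, 7}.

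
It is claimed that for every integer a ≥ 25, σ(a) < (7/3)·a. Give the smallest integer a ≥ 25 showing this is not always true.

a = 30

A counterexample is any integer a ≥ 25 such that the claim fails; we check each in order.
a = 25: σ(25) = 31; 31 < 175/3.
a = 26: σ(26) = 42; 42 < 182/3.
a = 27: σ(27) = 40; 40 < 63.
a = 28: σ(28) = 56; 56 < 196/3.
a = 29: σ(29) = 30; 30 < 203/3.
a = 30: σ(30) = 72; 72 ≥ 70.
So a = 30 is the smallest counterexample.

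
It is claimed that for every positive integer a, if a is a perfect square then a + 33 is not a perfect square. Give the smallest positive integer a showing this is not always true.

a = 16

Check each positive integer a in order until a is a perfect square but a + 33 is a perfect square.
For a = 1, 4, 9 the conclusion holds.
a = 16: 16 = 4² and 16 + 33 = 49 = 7².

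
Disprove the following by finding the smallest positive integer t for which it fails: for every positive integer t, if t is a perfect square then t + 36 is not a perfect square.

We need the least positive integer t for which t is a perfect square but t + 36 is a perfect square.
t = 1: 1 + 36 = 37, not a perfect square.
t = 4: 4 + 36 = 40, not a perfect square.
t = 9: 9 + 36 = 45, not a perfect square.
t = 16: 16 + 36 = 52, not a perfect square.
t = 25: 25 + 36 = 61, not a perfect square.
t = 36: 36 + 36 = 72, not a perfect square.
t = 49: 49 + 36 = 85, not a perfect square.
t = 64: 64 = 8² and 64 + 36 = 100 = 10².

t = 64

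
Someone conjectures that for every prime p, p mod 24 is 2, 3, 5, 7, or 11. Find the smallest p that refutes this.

p = 13

We need the least prime p for which the claim fails.
For p = 2, 3, 5, 7, 11 the conclusion holds.
p = 13: 13 mod 24 = 13 — not in {2, 3, 5, 7, 11}.
Thus p = 13 disproves the claim, and no smaller p works.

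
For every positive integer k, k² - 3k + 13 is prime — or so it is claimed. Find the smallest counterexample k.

k = 12

A counterexample is any positive integer k such that k² - 3k + 13 is not prime; we check each in order.
The first 11 eligible values, up to k = 11, all satisfy the conclusion.
k = 12: k² - 3k + 13 = 121 = 11 × 11, composite.
Hence k = 12 is a counterexample.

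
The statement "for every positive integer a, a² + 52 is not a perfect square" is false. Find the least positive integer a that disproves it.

We need the least positive integer a for which a² + 52 is a perfect square.
The first 11 eligible values, up to a = 11, all satisfy the conclusion.
a = 12: 12² + 52 = 196 = 14², a perfect square.
So a = 12 is the smallest counterexample.

a = 12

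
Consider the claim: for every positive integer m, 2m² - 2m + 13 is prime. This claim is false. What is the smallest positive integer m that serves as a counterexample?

We need the least positive integer m for which 2m² - 2m + 13 is not prime.
For m = 1, 2 the conclusion holds.
m = 3: 2m² - 2m + 13 = 25 = 5 × 5, composite.
Hence m = 3 is a counterexample.

m = 3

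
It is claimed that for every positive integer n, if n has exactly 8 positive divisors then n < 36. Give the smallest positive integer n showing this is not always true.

n = 40

A counterexample is any positive integer n such that n has exactly 8 positive divisors but the claim fails; we check each in order.
n = 24: τ(24) = 8; 24 < 36.
n = 30: τ(30) = 8; 30 < 36.
n = 40: τ(40) = 8; 40 ≥ 36.
Hence n = 40 is a counterexample.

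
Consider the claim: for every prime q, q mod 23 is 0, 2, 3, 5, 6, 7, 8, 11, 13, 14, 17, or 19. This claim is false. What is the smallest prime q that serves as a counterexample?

q = 41

For q = 2, 3, 5, 7, …, 29, 31, 37 the conclusion holds.
q = 41: 41 mod 23 = 18 — not in {0, 2, 3, 5, 6, 7, 8, 11, 13, 14, 17, 19}.
So q = 41 is the smallest counterexample.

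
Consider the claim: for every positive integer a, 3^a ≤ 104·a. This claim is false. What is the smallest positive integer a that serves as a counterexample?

A counterexample is any positive integer a such that 3^a > 104·a; we check each in order.
The first 5 eligible values, up to a = 5, all satisfy the conclusion.
a = 6: 3^a = 729 and 104·a = 624, so 729 > 624.
So a = 6 is the smallest counterexample.

a = 6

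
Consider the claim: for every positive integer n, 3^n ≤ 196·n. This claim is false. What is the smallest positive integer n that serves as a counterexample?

Check each positive integer n in order until 3^n > 196·n.
The first 6 eligible values, up to n = 6, all satisfy the conclusion.
n = 7: 3^n = 2187 and 196·n = 1372, so 2187 > 1372.
Hence n = 7 is a counterexample.

n = 7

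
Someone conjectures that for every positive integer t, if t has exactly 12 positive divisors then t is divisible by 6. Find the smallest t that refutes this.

t = 140

Check each positive integer t in order until t has exactly 12 positive divisors but t is not divisible by 6.
t = 60: τ(60) = 12; 60 mod 6 = 0.
t = 72: τ(72) = 12; 72 mod 6 = 0.
t = 84: τ(84) = 12; 84 mod 6 = 0.
t = 90: τ(90) = 12; 90 mod 6 = 0.
t = 96: τ(96) = 12; 96 mod 6 = 0.
t = 108: τ(108) = 12; 108 mod 6 = 0.
t = 126: τ(126) = 12; 126 mod 6 = 0.
t = 132: τ(132) = 12; 132 mod 6 = 0.
t = 140: τ(140) = 12; 140 mod 6 = 2.
Thus t = 140 disproves the claim, and no smaller t works.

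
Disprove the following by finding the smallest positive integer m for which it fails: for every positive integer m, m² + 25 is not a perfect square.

m = 12

For m = 1, 2, 3, 4, …, 9, 10, 11 the conclusion holds.
m = 12: 12² + 25 = 169 = 13², a perfect square.
Hence m = 12 is a counterexample.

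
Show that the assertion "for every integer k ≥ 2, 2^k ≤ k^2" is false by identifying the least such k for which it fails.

k = 2: 2^k = 4 and k^2 = 4, so 4 ≤ 4.
k = 3: 2^k = 8 and k^2 = 9, so 8 ≤ 9.
k = 4: 2^k = 16 and k^2 = 16, so 16 ≤ 16.
k = 5: 2^k = 32 and k^2 = 25, so 32 > 25.
So k = 5 is the smallest counterexample.

k = 5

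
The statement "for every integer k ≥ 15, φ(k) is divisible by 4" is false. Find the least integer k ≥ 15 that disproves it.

We need the least integer k ≥ 15 for which φ(k) is not divisible by 4.
For k = 15, 16, 17 the conclusion holds.
k = 18: φ(18) = 6; 6 mod 4 = 2.
Thus k = 18 disproves the claim, and no smaller k works.

k = 18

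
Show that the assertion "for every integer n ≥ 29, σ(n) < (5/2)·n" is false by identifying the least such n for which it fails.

We need the least integer n ≥ 29 for which the claim fails.
The first 7 eligible values, up to n = 35, all satisfy the conclusion.
n = 36: σ(36) = 91; 91 ≥ 90.
So n = 36 is the smallest counterexample.

n = 36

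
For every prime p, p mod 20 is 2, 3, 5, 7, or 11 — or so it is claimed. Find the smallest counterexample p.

Check each prime p in order until the claim fails.
p = 2: 2 mod 20 = 2.
p = 3: 3 mod 20 = 3.
p = 5: 5 mod 20 = 5.
p = 7: 7 mod 20 = 7.
p = 11: 11 mod 20 = 11.
p = 13: 13 mod 20 = 13 — not in {2, 3, 5, 7, 11}.

p = 13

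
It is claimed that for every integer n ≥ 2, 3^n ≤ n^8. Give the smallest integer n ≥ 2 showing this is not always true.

n = 23

A counterexample is any integer n ≥ 2 such that 3^n > n^8; we check each in order.
The first 21 eligible values, up to n = 22, all satisfy the conclusion.
n = 23: 3^n = 94143178827 and n^8 = 78310985281, so 94143178827 > 78310985281.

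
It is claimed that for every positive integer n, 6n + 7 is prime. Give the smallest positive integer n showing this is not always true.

n = 3

A counterexample is any positive integer n such that 6n + 7 is not prime; we check each in order.
For n = 1, 2 the conclusion holds.
n = 3: 6n + 7 = 25 = 5 × 5, composite.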